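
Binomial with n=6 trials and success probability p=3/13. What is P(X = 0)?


P(X=0) = C(6,0) * p^0 * (1-p)^6
= 1 * 1 * 1000000/4826809
= 1000000/4826809

1000000/4826809


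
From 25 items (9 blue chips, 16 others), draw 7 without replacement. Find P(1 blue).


P(X=1) = C(9,1)*C(16,6) / C(25,7)
= 9*8008 / 480700
= 72072/480700 = 1638/10925

1638/10925


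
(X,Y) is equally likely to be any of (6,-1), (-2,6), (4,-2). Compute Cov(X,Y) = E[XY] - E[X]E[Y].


E[X]=8/3, E[Y]=1, E[XY]=-26/3
Cov(X,Y) = E[XY] - E[X]E[Y] = -26/3 - 8/3*1 = -34/3

-34/3


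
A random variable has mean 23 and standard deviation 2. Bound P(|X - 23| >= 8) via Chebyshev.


k = 8/2 = 4
Chebyshev: P(|X-mu| >= k*sigma) <= 1/k^2 = 1/4^2 = 1/16

1/16


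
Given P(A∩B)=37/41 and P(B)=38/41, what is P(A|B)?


P(A|B) = P(A∩B)/P(B) = (37/41)/(38/41) = 37/38

37/38


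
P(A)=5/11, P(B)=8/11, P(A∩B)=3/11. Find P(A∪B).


P(A∪B) = P(A) + P(B) - P(A∩B)
= 5/11 + 8/11 - 3/11 = 10/11

10/11


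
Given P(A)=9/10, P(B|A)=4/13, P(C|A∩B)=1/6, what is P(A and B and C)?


P(A∩B∩C) = P(A) * P(B|A) * P(C|A∩B)
= 9/10 * 4/13 * 1/6
= 18/65 * 1/6 = 3/65

3/65


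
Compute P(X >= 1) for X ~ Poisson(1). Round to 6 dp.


P(X>=1) = 1 - P(X<=0) = 1 - (e^(-1)*1^0/0!)
≈ 1 - 0.3678794412 = 0.6321205588
≈ 0.632121

0.632121


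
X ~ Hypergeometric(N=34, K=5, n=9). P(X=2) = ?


P(X=2) = C(5,2)*C(29,7) / C(34,9)
= 10*1560780 / 52451256
= 15607800/52451256 = 1725/5797

1725/5797


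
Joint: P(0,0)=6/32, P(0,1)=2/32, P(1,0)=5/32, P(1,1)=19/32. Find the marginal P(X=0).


P(X=0) = P(0,0)+P(0,1) = 6/32 + 2/32 = 8/32 = 1/4

1/4


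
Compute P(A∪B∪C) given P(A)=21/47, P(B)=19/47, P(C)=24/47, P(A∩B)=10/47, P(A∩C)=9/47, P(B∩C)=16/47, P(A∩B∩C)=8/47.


P(A∪B∪C) = P(A)+P(B)+P(C) - P(AB)-P(AC)-P(BC) + P(ABC)
= 21/47+19/47+24/47 - 10/47-9/47-16/47 + 8/47
= 37/47

37/47


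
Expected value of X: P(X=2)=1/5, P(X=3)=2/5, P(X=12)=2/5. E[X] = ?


E[X] = sum(x * P(x))
= 2*1/5 + 3*2/5 + 12*2/5
= 32/5

32/5


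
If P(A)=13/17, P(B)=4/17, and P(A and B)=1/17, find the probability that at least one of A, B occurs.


P(A∪B) = P(A) + P(B) - P(A∩B)
= 13/17 + 4/17 - 1/17 = 16/17

16/17


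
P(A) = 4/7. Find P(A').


P(A') = 1 - P(A) = 1 - 4/7 = 3/7

3/7


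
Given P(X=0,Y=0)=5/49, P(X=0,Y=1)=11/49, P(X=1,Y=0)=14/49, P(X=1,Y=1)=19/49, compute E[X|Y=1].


P(Y=1) = 30/49
E[X|Y=1] = (0*11 + 1*19)/30 = 19/30

19/30


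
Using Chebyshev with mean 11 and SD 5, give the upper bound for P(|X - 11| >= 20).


k = 20/5 = 4
Chebyshev: P(|X-mu| >= k*sigma) <= 1/k^2 = 1/4^2 = 1/16

1/16


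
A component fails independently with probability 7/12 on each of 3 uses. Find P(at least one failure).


P(at least one) = 1 - P(none)
P(none) = (1 - 7/12)^3 = (5/12)^3 = 125/1728
P(at least one) = 1 - 125/1728 = 1603/1728

1603/1728


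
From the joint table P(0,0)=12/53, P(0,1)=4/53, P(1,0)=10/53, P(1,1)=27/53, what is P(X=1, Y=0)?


Read from table: P(X=1, Y=0) = 10/53

10/53


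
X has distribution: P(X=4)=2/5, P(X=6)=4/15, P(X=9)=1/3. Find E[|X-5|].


E[|X-5|] = sum(g(x)*P(x))
= 1*2/5 + 1*4/15 + 4*1/3
= 2

2


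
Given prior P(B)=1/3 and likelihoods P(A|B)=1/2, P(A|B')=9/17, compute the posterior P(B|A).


P(A) = P(A|B)P(B) + P(A|B')P(B') = 1/2*1/3 + 9/17*2/3 = 53/102
P(B|A) = P(A|B)P(B)/P(A) = (1/6)/(53/102) = 17/53

17/53


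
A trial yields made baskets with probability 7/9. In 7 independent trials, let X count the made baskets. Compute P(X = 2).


P(X=2) = C(7,2) * p^2 * (1-p)^5
= 21 * 49/81 * 32/59049
= 10976/1594323

10976/1594323


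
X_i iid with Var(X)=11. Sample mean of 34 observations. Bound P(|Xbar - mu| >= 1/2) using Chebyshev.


Var(Xbar) = Var(X)/n = 11/34
Chebyshev: P(|Xbar-mu| >= 1/2) <= Var(Xbar)/(1/2)^2 = (11/34)/(1/4) = 22/17
Bound exceeds 1, so trivial bound: 1

1


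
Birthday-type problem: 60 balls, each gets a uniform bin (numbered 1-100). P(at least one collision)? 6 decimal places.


P(all different) = prod((100-i)/100 for i=0..59) = 0.000000
P(at least one match) = 1 - 0.000000 = 1.000000

1.000000


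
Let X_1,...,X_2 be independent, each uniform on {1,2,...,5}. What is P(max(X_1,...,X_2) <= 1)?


P(max <= 1) = P(all X_i <= 1) = (P(X_1 <= 1))^2
= (1/5)^2 = 1/25

1/25


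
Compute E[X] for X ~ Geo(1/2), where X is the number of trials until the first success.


For geometric (trials until first success), E[X] = 1/p = 1/(1/2) = 2

2


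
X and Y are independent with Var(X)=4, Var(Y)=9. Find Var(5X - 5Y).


Independence => Cov(X,Y)=0
Var(5X - 5Y) = 5^2*Var(X) + (-5)^2*Var(Y)
= 25*4 + 25*9 = 325

325


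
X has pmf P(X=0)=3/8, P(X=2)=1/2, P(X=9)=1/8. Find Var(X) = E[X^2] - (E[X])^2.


E[X] = 17/8, E[X^2] = 97/8
Var(X) = E[X^2] - (E[X])^2 = 97/8 - (17/8)^2 = 487/64

487/64


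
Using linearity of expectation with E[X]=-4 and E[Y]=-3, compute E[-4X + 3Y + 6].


E[-4X + 3Y + 6] = -4*E[X] + 3*E[Y] + 6
= (-4)*(-4) + (3)*(-3) + (6)
= 16 - 9 + 6 = 13

13


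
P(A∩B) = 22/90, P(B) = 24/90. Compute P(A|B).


P(A|B) = P(A∩B)/P(B) = (22/90)/(24/90) = 22/24 = 11/12

11/12


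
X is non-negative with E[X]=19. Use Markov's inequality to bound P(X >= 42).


Markov: P(X >= a) <= E[X]/a
P(X >= 42) <= 19/42

19/42


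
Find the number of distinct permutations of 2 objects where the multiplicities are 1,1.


2! = 2
Denominator: 1!=1 * 1!=1
Coefficient = 2 / 1 = 2

2


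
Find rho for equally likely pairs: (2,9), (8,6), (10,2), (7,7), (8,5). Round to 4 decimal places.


Cov(X,Y) = -5.6000, Var(X) = 7.2000, Var(Y) = 5.3600
rho = Cov/(sqrt(VarX)*sqrt(VarY)) = -0.9014

-0.9014


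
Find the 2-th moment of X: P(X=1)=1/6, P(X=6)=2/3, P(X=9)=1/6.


E[X^2] = sum(x^2 * P(x))
= 1*1/6 + 36*2/3 + 81*1/6
= 113/3

113/3


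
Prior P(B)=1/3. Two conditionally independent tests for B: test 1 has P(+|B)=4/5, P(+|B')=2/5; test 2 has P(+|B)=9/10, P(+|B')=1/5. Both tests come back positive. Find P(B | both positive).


After test 1: P(+) = 4/5*1/3 + 2/5*2/3 = 8/15
P(B|+) = (4/15)/(8/15) = 1/2
After test 2 (use post1 as new prior): P(+) = 9/10*1/2 + 1/5*1/2 = 11/20
P(B|+,+) = (9/20)/(11/20) = 9/11

9/11


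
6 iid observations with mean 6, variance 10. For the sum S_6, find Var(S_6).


By independence, Var(S_n) = n*Var(X_1) = 6*10 = 60

60


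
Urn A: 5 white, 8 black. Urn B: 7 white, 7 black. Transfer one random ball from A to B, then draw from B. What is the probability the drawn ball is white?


P(transfer white) = 5/13; P(transfer black) = 8/13
If white transferred: Urn II has 8 white of 15, so P(white|white moved) = 8/15
If black transferred: Urn II has 7 white of 15, so P(white|black moved) = 7/15
By total probability: P(white) = 5/13*8/15 + 8/13*7/15 = 32/65

32/65


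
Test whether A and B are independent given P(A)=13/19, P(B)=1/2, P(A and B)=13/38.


P(A)*P(B) = 13/19*1/2 = 13/38
P(A∩B) = 13/38, which equals P(A)P(B), so independent

Yes, A and B are independent


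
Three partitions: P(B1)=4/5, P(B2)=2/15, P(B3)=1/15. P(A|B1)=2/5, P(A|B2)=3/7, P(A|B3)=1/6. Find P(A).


P(A) = P(A|B1)P(B1) + P(A|B2)P(B2) + P(A|B3)P(B3)
= 2/5*4/5 + 3/7*2/15 + 1/6*1/15
= 8/25 + 2/35 + 1/90 = 1223/3150

1223/3150


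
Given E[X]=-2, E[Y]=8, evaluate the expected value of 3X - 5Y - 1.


E[3X - 5Y - 1] = 3*E[X] - 5*E[Y] - 1
= (3)*(-2) + (-5)*(8) + (-1)
= -6 - 40 - 1 = -47

-47


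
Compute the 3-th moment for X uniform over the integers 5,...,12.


E[X^3] = (1/8) * sum(x^3 for x=5..12)
= 5984/8 = 748

748


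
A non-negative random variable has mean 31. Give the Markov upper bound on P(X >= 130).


Markov: P(X >= a) <= E[X]/a
P(X >= 130) <= 31/130

31/130


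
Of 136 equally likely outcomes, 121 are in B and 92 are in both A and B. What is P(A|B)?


P(A|B) = P(A∩B)/P(B) = (92/136)/(121/136) = 92/121

92/121


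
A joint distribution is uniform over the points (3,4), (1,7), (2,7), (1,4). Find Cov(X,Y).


E[X]=7/4, E[Y]=11/2, E[XY]=37/4
Cov(X,Y) = E[XY] - E[X]E[Y] = 37/4 - 7/4*11/2 = -3/8

-3/8


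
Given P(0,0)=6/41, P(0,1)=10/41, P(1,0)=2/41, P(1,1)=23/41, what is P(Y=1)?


P(Y=1) = P(0,1)+P(1,1) = 10/41 + 23/41 = 33/41

33/41


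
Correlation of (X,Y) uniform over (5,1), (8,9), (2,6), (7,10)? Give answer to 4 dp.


Cov(X,Y) = 4.0000, Var(X) = 5.2500, Var(Y) = 12.2500
rho = Cov/(sqrt(VarX)*sqrt(VarY)) = 0.4988

0.4988


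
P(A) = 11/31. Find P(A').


P(A') = 1 - P(A) = 1 - 11/31 = 20/31

20/31


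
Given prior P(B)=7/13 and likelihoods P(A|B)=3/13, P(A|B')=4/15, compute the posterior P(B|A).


P(A) = P(A|B)P(B) + P(A|B')P(B') = 3/13*7/13 + 4/15*6/13 = 209/845
P(B|A) = P(A|B)P(B)/P(A) = (21/169)/(209/845) = 105/209

105/209


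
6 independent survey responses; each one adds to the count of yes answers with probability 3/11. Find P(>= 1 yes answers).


P(at least one) = 1 - P(none)
P(none) = (1 - 3/11)^6 = (8/11)^6 = 262144/1771561
P(at least one) = 1 - 262144/1771561 = 1509417/1771561

1509417/1771561


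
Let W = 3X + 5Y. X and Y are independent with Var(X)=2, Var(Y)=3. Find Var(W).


Independence => Cov(X,Y)=0
Var(3X + 5Y) = 3^2*Var(X) + 5^2*Var(Y)
= 9*2 + 25*3 = 93

93


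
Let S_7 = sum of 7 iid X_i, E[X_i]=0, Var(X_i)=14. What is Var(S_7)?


By independence, Var(S_n) = n*Var(X_1) = 7*14 = 98

98


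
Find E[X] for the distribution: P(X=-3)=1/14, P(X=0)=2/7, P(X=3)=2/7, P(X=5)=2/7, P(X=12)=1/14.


E[X] = sum(x * P(x))
= -3*1/14 + 0*2/7 + 3*2/7 + 5*2/7 + 12*1/14
= 41/14

41/14


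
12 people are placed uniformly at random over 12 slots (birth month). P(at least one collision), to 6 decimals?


P(all different) = prod((12-i)/12 for i=0..11) = 0.000054
P(at least one match) = 1 - 0.000054 = 0.999946

0.999946


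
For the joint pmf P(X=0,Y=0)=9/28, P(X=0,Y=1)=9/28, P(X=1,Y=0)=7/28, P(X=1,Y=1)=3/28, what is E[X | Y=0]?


P(Y=0) = 16/28
E[X|Y=0] = (0*9 + 1*7)/16 = 7/16

7/16


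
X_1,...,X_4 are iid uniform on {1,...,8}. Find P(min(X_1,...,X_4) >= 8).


P(min >= 8) = P(all X_i >= 8) = (P(X_1 >= 8))^4
= (1/8)^4 = 1/4096

1/4096


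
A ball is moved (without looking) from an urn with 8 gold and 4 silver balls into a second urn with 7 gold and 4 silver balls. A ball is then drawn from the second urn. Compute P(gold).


P(transfer gold) = 8/12 = 2/3; P(transfer silver) = 1/3
If gold transferred: Urn II has 8 gold of 12, so P(gold|gold moved) = 2/3
If silver transferred: Urn II has 7 gold of 12, so P(gold|silver moved) = 7/12
By total probability: P(gold) = 2/3*2/3 + 1/3*7/12 = 23/36

23/36


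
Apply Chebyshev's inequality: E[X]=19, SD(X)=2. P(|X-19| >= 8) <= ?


k = 8/2 = 4
Chebyshev: P(|X-mu| >= k*sigma) <= 1/k^2 = 1/4^2 = 1/16

1/16


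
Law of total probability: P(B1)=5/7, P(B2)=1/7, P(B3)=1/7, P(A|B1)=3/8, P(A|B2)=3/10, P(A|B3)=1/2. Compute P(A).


P(A) = P(A|B1)P(B1) + P(A|B2)P(B2) + P(A|B3)P(B3)
= 3/8*5/7 + 3/10*1/7 + 1/2*1/7
= 15/56 + 3/70 + 1/14 = 107/280

107/280


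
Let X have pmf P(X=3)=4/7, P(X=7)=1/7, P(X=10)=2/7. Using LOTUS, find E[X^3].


E[X^3] = sum(g(x)*P(x))
= 27*4/7 + 343*1/7 + 1000*2/7
= 2451/7

2451/7


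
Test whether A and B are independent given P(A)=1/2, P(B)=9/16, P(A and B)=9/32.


P(A)*P(B) = 1/2*9/16 = 9/32
P(A∩B) = 9/32, which equals P(A)P(B), so independent

Yes, A and B are independent


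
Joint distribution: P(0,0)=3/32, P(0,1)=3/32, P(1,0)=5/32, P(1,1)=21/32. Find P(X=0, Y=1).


Read from table: P(X=0, Y=1) = 3/32

3/32


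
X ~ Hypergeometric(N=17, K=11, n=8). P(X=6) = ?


P(X=6) = C(11,6)*C(6,2) / C(17,8)
= 462*15 / 24310
= 6930/24310 = 63/221

63/221


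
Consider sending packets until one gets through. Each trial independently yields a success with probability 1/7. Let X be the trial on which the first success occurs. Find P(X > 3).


P(X > 3) = P(first 3 trials all fail) = (1-p)^3 = (6/7)^3 = 216/343

216/343


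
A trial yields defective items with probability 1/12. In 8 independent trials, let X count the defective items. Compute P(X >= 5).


P(X>=5) = P(X=5) + P(X=6) + P(X=7) + P(X=8)
= 9317/53747712 + 847/107495424 + 11/53747712 + 1/429981696
= 78013/429981696

78013/429981696


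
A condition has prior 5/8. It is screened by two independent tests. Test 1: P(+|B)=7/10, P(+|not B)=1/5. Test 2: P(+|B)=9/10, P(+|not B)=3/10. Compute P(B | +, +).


After test 1: P(+) = 7/10*5/8 + 1/5*3/8 = 41/80
P(B|+) = (7/16)/(41/80) = 35/41
After test 2 (use post1 as new prior): P(+) = 9/10*35/41 + 3/10*6/41 = 333/410
P(B|+,+) = (63/82)/(333/410) = 35/37

35/37


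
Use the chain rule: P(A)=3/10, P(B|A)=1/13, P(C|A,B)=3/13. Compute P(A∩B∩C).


P(A∩B∩C) = P(A) * P(B|A) * P(C|A∩B)
= 3/10 * 1/13 * 3/13
= 3/130 * 3/13 = 9/1690

9/1690


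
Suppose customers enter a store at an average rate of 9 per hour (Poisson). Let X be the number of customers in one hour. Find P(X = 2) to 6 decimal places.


P(X=2) = e^(-9) * 9^2 / 2!
≈ 0.0001234098041 * 81 / 2
≈ 0.004998

0.004998


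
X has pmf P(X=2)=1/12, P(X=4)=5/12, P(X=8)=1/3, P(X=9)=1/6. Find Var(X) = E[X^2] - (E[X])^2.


E[X] = 6, E[X^2] = 251/6
Var(X) = E[X^2] - (E[X])^2 = 251/6 - (6)^2 = 35/6

35/6


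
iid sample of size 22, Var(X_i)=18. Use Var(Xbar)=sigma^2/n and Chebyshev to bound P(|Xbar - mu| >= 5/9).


Var(Xbar) = Var(X)/n = 18/22
Chebyshev: P(|Xbar-mu| >= 5/9) <= Var(Xbar)/(5/9)^2 = (9/11)/(25/81) = 729/275
Bound exceeds 1, so trivial bound: 1

1


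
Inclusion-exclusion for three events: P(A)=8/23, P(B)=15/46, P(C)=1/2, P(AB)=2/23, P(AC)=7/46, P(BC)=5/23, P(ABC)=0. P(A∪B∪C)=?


P(A∪B∪C) = P(A)+P(B)+P(C) - P(AB)-P(AC)-P(BC) + P(ABC)
= 8/23+15/46+1/2 - 2/23-7/46-5/23 + 0
= 33/46

33/46


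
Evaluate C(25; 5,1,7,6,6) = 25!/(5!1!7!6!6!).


25! = 15511210043330985984000000
Denominator: 5!=120 * 1!=1 * 7!=5040 * 6!=720 * 6!=720
Coefficient = 15511210043330985984000000 / 313528320000 = 49473074851200

49473074851200


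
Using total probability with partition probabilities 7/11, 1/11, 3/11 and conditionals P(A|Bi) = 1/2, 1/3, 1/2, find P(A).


P(A) = P(A|B1)P(B1) + P(A|B2)P(B2) + P(A|B3)P(B3)
= 1/2*7/11 + 1/3*1/11 + 1/2*3/11
= 7/22 + 1/33 + 3/22 = 16/33

16/33


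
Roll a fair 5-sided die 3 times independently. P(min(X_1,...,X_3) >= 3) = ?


P(min >= 3) = P(all X_i >= 3) = (P(X_1 >= 3))^3
= (3/5)^3 = 27/125

27/125


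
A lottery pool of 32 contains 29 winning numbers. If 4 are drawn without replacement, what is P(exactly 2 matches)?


P(X=2) = C(29,2)*C(3,2) / C(32,4)
= 406*3 / 35960
= 1218/35960 = 21/620

21/620


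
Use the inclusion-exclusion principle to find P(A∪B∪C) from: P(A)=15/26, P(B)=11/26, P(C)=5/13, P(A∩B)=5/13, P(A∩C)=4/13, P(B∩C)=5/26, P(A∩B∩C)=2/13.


P(A∪B∪C) = P(A)+P(B)+P(C) - P(AB)-P(AC)-P(BC) + P(ABC)
= 15/26+11/26+5/13 - 5/13-4/13-5/26 + 2/13
= 17/26

17/26


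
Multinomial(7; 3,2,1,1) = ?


7! = 5040
Denominator: 3!=6 * 2!=2 * 1!=1 * 1!=1
Coefficient = 5040 / 12 = 420

420


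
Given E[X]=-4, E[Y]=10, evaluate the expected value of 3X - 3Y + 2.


E[3X - 3Y + 2] = 3*E[X] - 3*E[Y] + 2
= (3)*(-4) + (-3)*(10) + (2)
= -12 - 30 + 2 = -40

-40


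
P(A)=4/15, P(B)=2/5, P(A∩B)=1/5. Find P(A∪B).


P(A∪B) = P(A) + P(B) - P(A∩B)
= 4/15 + 2/5 - 1/5 = 7/15

7/15


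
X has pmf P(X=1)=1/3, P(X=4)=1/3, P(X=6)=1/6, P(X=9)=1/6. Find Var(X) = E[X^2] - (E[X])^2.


E[X] = 25/6, E[X^2] = 151/6
Var(X) = E[X^2] - (E[X])^2 = 151/6 - (25/6)^2 = 281/36

281/36


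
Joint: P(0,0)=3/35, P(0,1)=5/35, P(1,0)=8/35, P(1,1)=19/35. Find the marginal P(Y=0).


P(Y=0) = P(0,0)+P(1,0) = 3/35 + 8/35 = 11/35

11/35


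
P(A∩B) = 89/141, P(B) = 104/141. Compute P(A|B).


P(A|B) = P(A∩B)/P(B) = (89/141)/(104/141) = 89/104

89/104


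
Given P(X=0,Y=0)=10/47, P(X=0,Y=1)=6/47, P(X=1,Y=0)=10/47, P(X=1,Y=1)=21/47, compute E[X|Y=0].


P(Y=0) = 20/47
E[X|Y=0] = (0*10 + 1*10)/20 = 10/20 = 1/2

1/2


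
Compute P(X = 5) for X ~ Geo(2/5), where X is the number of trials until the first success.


P(X=5) = (1-p)^4 * p = (3/5)^4 * 2/5
= 81/625 * 2/5 = 162/3125

162/3125


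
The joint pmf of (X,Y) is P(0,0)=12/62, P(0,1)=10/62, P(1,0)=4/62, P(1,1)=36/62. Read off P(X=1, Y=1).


Read from table: P(X=1, Y=1) = 36/62 = 18/31

18/31


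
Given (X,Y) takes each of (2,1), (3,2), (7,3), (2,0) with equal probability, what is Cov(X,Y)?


E[X]=7/2, E[Y]=3/2, E[XY]=29/4
Cov(X,Y) = E[XY] - E[X]E[Y] = 29/4 - 7/2*3/2 = 2

2


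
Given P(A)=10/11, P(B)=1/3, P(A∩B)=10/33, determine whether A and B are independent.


P(A)*P(B) = 10/11*1/3 = 10/33
P(A∩B) = 10/33, which equals P(A)P(B), so independent

Yes, A and B are independent


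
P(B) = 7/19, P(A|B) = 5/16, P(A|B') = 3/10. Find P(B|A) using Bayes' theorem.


P(A) = P(A|B)P(B) + P(A|B')P(B') = 5/16*7/19 + 3/10*12/19 = 463/1520
P(B|A) = P(A|B)P(B)/P(A) = (35/304)/(463/1520) = 175/463

175/463


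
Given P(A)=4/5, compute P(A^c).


P(A') = 1 - P(A) = 1 - 4/5 = 1/5

1/5


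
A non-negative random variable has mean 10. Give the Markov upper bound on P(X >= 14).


Markov: P(X >= a) <= E[X]/a
P(X >= 14) <= 10/14 = 5/7

5/7


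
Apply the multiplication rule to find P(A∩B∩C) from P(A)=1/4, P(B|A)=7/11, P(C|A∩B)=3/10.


P(A∩B∩C) = P(A) * P(B|A) * P(C|A∩B)
= 1/4 * 7/11 * 3/10
= 7/44 * 3/10 = 21/440

21/440


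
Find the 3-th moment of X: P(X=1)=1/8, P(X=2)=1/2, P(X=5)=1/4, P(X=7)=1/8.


E[X^3] = sum(x^3 * P(x))
= 1*1/8 + 8*1/2 + 125*1/4 + 343*1/8
= 313/4

313/4


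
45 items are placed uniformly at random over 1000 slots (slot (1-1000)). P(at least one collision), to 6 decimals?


P(all different) = prod((1000-i)/1000 for i=0..44) = 0.366037
P(at least one match) = 1 - 0.366037 = 0.633963

0.633963


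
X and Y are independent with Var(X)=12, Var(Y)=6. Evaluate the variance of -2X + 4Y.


Independence => Cov(X,Y)=0
Var(-2X + 4Y) = (-2)^2*Var(X) + 4^2*Var(Y)
= 4*12 + 16*6 = 144

144


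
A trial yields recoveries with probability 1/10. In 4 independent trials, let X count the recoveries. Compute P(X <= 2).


P(X<=2) = P(X=0) + P(X=1) + P(X=2)
= 6561/10000 + 729/2500 + 243/5000
= 9963/10000

9963/10000


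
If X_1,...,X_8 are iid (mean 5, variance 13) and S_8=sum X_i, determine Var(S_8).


By independence, Var(S_n) = n*Var(X_1) = 8*13 = 104

104


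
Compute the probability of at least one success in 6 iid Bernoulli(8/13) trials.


P(at least one) = 1 - P(none)
P(none) = (1 - 8/13)^6 = (5/13)^6 = 15625/4826809
P(at least one) = 1 - 15625/4826809 = 4811184/4826809

4811184/4826809


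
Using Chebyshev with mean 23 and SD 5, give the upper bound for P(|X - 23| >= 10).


k = 10/5 = 2
Chebyshev: P(|X-mu| >= k*sigma) <= 1/k^2 = 1/2^2 = 1/4

1/4


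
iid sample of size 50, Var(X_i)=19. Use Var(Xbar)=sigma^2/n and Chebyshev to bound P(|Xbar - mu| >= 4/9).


Var(Xbar) = Var(X)/n = 19/50
Chebyshev: P(|Xbar-mu| >= 4/9) <= Var(Xbar)/(4/9)^2 = (19/50)/(16/81) = 1539/800
Bound exceeds 1, so trivial bound: 1

1


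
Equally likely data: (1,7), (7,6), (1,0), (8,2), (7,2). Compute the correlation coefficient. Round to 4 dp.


Cov(X,Y) = -0.5200, Var(X) = 9.7600, Var(Y) = 7.0400
rho = Cov/(sqrt(VarX)*sqrt(VarY)) = -0.0627

-0.0627


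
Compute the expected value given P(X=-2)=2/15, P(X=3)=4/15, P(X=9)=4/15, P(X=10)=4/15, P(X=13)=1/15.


E[X] = sum(x * P(x))
= -2*2/15 + 3*4/15 + 9*4/15 + 10*4/15 + 13*1/15
= 97/15

97/15


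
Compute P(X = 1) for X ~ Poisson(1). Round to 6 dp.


P(X=1) = e^(-1) * 1^1 / 1!
≈ 0.3678794412 * 1 / 1
≈ 0.367879

0.367879


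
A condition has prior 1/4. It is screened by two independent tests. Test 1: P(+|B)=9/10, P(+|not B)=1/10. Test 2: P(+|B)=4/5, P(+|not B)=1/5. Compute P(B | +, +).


After test 1: P(+) = 9/10*1/4 + 1/10*3/4 = 3/10
P(B|+) = (9/40)/(3/10) = 3/4
After test 2 (use post1 as new prior): P(+) = 4/5*3/4 + 1/5*1/4 = 13/20
P(B|+,+) = (3/5)/(13/20) = 12/13

12/13


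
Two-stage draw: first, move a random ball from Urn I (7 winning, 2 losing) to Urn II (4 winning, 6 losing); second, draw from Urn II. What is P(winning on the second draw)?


P(transfer winning) = 7/9; P(transfer losing) = 2/9
If winning transferred: Urn II has 5 winning of 11, so P(winning|winning moved) = 5/11
If losing transferred: Urn II has 4 winning of 11, so P(winning|losing moved) = 4/11
By total probability: P(winning) = 7/9*5/11 + 2/9*4/11 = 43/99

43/99


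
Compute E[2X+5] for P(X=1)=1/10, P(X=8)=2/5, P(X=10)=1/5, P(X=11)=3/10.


E[2X+5] = sum(g(x)*P(x))
= 7*1/10 + 21*2/5 + 25*1/5 + 27*3/10
= 111/5

111/5


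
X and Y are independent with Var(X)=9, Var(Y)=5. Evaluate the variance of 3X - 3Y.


Independence => Cov(X,Y)=0
Var(3X - 3Y) = 3^2*Var(X) + (-3)^2*Var(Y)
= 9*9 + 9*5 = 126

126


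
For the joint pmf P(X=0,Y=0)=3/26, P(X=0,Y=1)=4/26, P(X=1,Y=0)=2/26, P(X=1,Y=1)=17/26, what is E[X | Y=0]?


P(Y=0) = 5/26
E[X|Y=0] = (0*3 + 1*2)/5 = 2/5

2/5


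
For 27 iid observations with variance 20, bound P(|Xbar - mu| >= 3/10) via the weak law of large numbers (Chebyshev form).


Var(Xbar) = Var(X)/n = 20/27
Chebyshev: P(|Xbar-mu| >= 3/10) <= Var(Xbar)/(3/10)^2 = (20/27)/(9/100) = 2000/243
Bound exceeds 1, so trivial bound: 1

1


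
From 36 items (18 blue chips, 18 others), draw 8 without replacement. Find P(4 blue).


P(X=4) = C(18,4)*C(18,4) / C(36,8)
= 3060*3060 / 30260340
= 9363600/30260340 = 3060/9889

3060/9889


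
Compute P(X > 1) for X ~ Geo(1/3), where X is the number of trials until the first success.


P(X > 1) = P(first 1 trials all fail) = (1-p)^1 = (2/3)^1 = 2/3

2/3


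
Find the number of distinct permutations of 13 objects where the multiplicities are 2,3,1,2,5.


13! = 6227020800
Denominator: 2!=2 * 3!=6 * 1!=1 * 2!=2 * 5!=120
Coefficient = 6227020800 / 2880 = 2162160

2162160


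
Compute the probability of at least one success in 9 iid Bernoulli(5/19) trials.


P(at least one) = 1 - P(none)
P(none) = (1 - 5/19)^9 = (14/19)^9 = 20661046784/322687697779
P(at least one) = 1 - 20661046784/322687697779 = 302026650995/322687697779

302026650995/322687697779


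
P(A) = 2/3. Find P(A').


P(A') = 1 - P(A) = 1 - 2/3 = 1/3

1/3


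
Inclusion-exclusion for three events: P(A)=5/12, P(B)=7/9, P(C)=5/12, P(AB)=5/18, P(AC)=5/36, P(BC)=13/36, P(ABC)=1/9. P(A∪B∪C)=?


P(A∪B∪C) = P(A)+P(B)+P(C) - P(AB)-P(AC)-P(BC) + P(ABC)
= 5/12+7/9+5/12 - 5/18-5/36-13/36 + 1/9
= 17/18

17/18


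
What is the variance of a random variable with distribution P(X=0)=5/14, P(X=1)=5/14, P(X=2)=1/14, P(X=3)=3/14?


E[X] = 8/7, E[X^2] = 18/7
Var(X) = E[X^2] - (E[X])^2 = 18/7 - (8/7)^2 = 62/49

62/49


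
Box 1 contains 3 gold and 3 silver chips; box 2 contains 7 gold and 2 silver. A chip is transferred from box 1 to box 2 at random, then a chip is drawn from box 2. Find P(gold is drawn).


P(transfer gold) = 3/6 = 1/2; P(transfer silver) = 1/2
If gold transferred: Urn II has 8 gold of 10, so P(gold|gold moved) = 4/5
If silver transferred: Urn II has 7 gold of 10, so P(gold|silver moved) = 7/10
By total probability: P(gold) = 1/2*4/5 + 1/2*7/10 = 3/4

3/4


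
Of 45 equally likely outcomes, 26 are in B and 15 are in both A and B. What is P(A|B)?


P(A|B) = P(A∩B)/P(B) = (15/45)/(26/45) = 15/26

15/26


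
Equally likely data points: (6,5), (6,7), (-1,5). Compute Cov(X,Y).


E[X]=11/3, E[Y]=17/3, E[XY]=67/3
Cov(X,Y) = E[XY] - E[X]E[Y] = 67/3 - 11/3*17/3 = 14/9

14/9


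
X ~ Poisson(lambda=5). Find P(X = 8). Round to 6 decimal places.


P(X=8) = e^(-5) * 5^8 / 8!
≈ 0.006737946999 * 390625 / 40320
≈ 0.065278

0.065278


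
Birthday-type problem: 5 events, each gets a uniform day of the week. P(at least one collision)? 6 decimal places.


P(all different) = prod((7-i)/7 for i=0..4) = 0.149938
P(at least one match) = 1 - 0.149938 = 0.850062

0.850062


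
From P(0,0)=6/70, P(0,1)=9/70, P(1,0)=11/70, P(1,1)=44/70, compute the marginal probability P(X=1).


P(X=1) = P(1,0)+P(1,1) = 11/70 + 44/70 = 55/70 = 11/14

11/14


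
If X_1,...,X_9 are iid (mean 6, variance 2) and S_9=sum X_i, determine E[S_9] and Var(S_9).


E[S_n] = n*mu = 9*6 = 54
Var(S_n) = n*sigma^2 = 9*2 = 18

E[S_9]=54, Var(S_9)=18


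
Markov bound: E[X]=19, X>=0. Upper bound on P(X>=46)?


Markov: P(X >= a) <= E[X]/a
P(X >= 46) <= 19/46

19/46


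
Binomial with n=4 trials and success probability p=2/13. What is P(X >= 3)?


P(X>=3) = P(X=3) + P(X=4)
= 352/28561 + 16/28561
= 368/28561

368/28561


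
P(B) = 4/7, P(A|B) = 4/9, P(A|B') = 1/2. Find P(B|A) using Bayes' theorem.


P(A) = P(A|B)P(B) + P(A|B')P(B') = 4/9*4/7 + 1/2*3/7 = 59/126
P(B|A) = P(A|B)P(B)/P(A) = (16/63)/(59/126) = 32/59

32/59


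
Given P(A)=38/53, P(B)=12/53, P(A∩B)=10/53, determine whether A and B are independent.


P(A)*P(B) = 38/53*12/53 = 456/2809
P(A∩B) = 10/53 != 456/2809, so not independent

No, A and B are not independent


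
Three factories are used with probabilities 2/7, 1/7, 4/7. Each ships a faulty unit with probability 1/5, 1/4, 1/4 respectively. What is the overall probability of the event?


P(A) = P(A|B1)P(B1) + P(A|B2)P(B2) + P(A|B3)P(B3)
= 1/5*2/7 + 1/4*1/7 + 1/4*4/7
= 2/35 + 1/28 + 1/7 = 33/140

33/140


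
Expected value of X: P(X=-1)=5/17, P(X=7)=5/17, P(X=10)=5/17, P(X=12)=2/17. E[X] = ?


E[X] = sum(x * P(x))
= -1*5/17 + 7*5/17 + 10*5/17 + 12*2/17
= 104/17

104/17


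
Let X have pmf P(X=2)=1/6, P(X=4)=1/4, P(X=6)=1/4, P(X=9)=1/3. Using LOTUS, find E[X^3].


E[X^3] = sum(g(x)*P(x))
= 8*1/6 + 64*1/4 + 216*1/4 + 729*1/3
= 943/3

943/3


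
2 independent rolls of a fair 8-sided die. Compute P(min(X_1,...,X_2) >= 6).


P(min >= 6) = P(all X_i >= 6) = (P(X_1 >= 6))^2
= (3/8)^2 = 9/64

9/64


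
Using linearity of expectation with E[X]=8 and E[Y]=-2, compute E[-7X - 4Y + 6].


E[-7X - 4Y + 6] = -7*E[X] - 4*E[Y] + 6
= (-7)*(8) + (-4)*(-2) + (6)
= -56 + 8 + 6 = -42

-42


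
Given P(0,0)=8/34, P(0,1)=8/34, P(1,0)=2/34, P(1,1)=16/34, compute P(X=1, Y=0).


Read from table: P(X=1, Y=0) = 2/34 = 1/17

1/17


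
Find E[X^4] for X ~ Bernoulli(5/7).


For Bernoulli: X in {0,1}
E[X^4] = 0^4*(1-5/7) + 1^4*5/7 = 5/7

5/7


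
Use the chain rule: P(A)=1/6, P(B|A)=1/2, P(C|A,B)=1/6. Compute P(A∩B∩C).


P(A∩B∩C) = P(A) * P(B|A) * P(C|A∩B)
= 1/6 * 1/2 * 1/6
= 1/12 * 1/6 = 1/72

1/72


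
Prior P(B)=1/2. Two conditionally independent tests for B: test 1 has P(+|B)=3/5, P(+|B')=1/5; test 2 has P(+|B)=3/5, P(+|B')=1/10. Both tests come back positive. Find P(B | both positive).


After test 1: P(+) = 3/5*1/2 + 1/5*1/2 = 2/5
P(B|+) = (3/10)/(2/5) = 3/4
After test 2 (use post1 as new prior): P(+) = 3/5*3/4 + 1/10*1/4 = 19/40
P(B|+,+) = (9/20)/(19/40) = 18/19

18/19


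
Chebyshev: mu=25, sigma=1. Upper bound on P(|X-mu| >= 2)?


k = 2/1 = 2
Chebyshev: P(|X-mu| >= k*sigma) <= 1/k^2 = 1/2^2 = 1/4

1/4


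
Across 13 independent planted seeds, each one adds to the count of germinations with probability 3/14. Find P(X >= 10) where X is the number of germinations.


P(X>=10) = P(X=10) + P(X=11) + P(X=12) + P(X=13)
= 11238973317/396857386627072 + 835956693/396857386627072 + 75996063/793714773254144 + 1594323/793714773254144
= 12113725203/396857386627072

12113725203/396857386627072


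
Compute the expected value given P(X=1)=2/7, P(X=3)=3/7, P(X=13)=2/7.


E[X] = sum(x * P(x))
= 1*2/7 + 3*3/7 + 13*2/7
= 37/7

37/7


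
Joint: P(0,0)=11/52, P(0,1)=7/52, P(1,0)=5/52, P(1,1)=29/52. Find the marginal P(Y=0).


P(Y=0) = P(0,0)+P(1,0) = 11/52 + 5/52 = 16/52 = 4/13

4/13


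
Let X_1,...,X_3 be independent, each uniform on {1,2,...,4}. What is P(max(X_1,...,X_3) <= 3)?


P(max <= 3) = P(all X_i <= 3) = (P(X_1 <= 3))^3
= (3/4)^3 = 27/64

27/64


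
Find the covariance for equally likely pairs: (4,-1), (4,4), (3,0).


E[X]=11/3, E[Y]=1, E[XY]=4
Cov(X,Y) = E[XY] - E[X]E[Y] = 4 - 11/3*1 = 1/3

1/3


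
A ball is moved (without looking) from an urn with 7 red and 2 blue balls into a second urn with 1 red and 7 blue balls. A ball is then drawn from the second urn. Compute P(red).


P(transfer red) = 7/9; P(transfer blue) = 2/9
If red transferred: Urn II has 2 red of 9, so P(red|red moved) = 2/9
If blue transferred: Urn II has 1 red of 9, so P(red|blue moved) = 1/9
By total probability: P(red) = 7/9*2/9 + 2/9*1/9 = 16/81

16/81


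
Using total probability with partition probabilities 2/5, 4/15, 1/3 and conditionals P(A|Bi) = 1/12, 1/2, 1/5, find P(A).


P(A) = P(A|B1)P(B1) + P(A|B2)P(B2) + P(A|B3)P(B3)
= 1/12*2/5 + 1/2*4/15 + 1/5*1/3
= 1/30 + 2/15 + 1/15 = 7/30

7/30


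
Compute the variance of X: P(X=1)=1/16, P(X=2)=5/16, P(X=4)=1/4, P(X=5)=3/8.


E[X] = 57/16, E[X^2] = 235/16
Var(X) = E[X^2] - (E[X])^2 = 235/16 - (57/16)^2 = 511/256

511/256


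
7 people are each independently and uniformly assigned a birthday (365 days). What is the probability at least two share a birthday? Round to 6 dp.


P(all different) = prod((365-i)/365 for i=0..6) = 0.943764
P(at least one match) = 1 - 0.943764 = 0.056236

0.056236


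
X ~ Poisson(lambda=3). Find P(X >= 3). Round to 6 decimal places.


P(X>=3) = 1 - P(X<=2) = 1 - (e^(-3)*3^0/0! + e^(-3)*3^1/1! + e^(-3)*3^2/2!)
≈ 1 - (0.0497870684 + 0.1493612051 + 0.2240418077)
= 1 - 0.4231900812 = 0.5768099188
≈ 0.576810

0.576810


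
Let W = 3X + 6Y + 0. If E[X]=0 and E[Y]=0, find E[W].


E[3X + 6Y + 0] = 3*E[X] + 6*E[Y] + 0
= (3)*(0) + (6)*(0) + (0)
= 0 + 0 + 0 = 0

0


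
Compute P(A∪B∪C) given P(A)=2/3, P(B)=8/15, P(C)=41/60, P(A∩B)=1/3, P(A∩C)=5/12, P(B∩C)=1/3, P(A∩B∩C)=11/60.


P(A∪B∪C) = P(A)+P(B)+P(C) - P(AB)-P(AC)-P(BC) + P(ABC)
= 2/3+8/15+41/60 - 1/3-5/12-1/3 + 11/60
= 59/60

59/60


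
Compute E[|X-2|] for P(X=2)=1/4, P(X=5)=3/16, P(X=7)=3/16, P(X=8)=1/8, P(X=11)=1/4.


E[|X-2|] = sum(g(x)*P(x))
= 0*1/4 + 3*3/16 + 5*3/16 + 6*1/8 + 9*1/4
= 9/2

9/2


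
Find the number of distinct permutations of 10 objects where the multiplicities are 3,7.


10! = 3628800
Denominator: 3!=6 * 7!=5040
Coefficient = 3628800 / 30240 = 120

120


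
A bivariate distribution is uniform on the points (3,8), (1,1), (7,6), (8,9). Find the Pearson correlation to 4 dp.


Cov(X,Y) = 6.2500, Var(X) = 8.1875, Var(Y) = 9.5000
rho = Cov/(sqrt(VarX)*sqrt(VarY)) = 0.7087

0.7087


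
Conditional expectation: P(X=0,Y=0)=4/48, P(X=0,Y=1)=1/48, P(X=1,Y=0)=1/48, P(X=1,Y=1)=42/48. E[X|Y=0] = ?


P(Y=0) = 5/48
E[X|Y=0] = (0*4 + 1*1)/5 = 1/5

1/5


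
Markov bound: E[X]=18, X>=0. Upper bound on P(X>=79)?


Markov: P(X >= a) <= E[X]/a
P(X >= 79) <= 18/79

18/79


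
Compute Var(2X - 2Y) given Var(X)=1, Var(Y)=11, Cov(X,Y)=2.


Var(2X - 2Y) = 2^2*Var(X) + (-2)^2*Var(Y) + 2*2*(-2)*Cov(X,Y)
= 4*1 + 4*11 - 8*2
= 4 + 44 - 16 = 32

32


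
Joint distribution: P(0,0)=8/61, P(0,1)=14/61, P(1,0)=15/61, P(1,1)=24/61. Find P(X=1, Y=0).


Read from table: P(X=1, Y=0) = 15/61

15/61


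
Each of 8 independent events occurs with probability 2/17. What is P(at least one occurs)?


P(at least one) = 1 - P(none)
P(none) = (1 - 2/17)^8 = (15/17)^8 = 2562890625/6975757441
P(at least one) = 1 - 2562890625/6975757441 = 4412866816/6975757441

4412866816/6975757441


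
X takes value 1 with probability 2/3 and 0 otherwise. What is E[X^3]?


For Bernoulli: X in {0,1}
E[X^3] = 0^3*(1-2/3) + 1^3*2/3 = 2/3

2/3


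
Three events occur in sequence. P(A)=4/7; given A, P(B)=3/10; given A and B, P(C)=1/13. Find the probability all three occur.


P(A∩B∩C) = P(A) * P(B|A) * P(C|A∩B)
= 4/7 * 3/10 * 1/13
= 6/35 * 1/13 = 6/455

6/455


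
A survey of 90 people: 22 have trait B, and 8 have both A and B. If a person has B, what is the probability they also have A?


P(A|B) = P(A∩B)/P(B) = (8/90)/(22/90) = 8/22 = 4/11

4/11


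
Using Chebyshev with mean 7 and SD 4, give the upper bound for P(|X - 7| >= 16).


k = 16/4 = 4
Chebyshev: P(|X-mu| >= k*sigma) <= 1/k^2 = 1/4^2 = 1/16

1/16


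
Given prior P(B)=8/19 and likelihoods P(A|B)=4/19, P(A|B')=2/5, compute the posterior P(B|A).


P(A) = P(A|B)P(B) + P(A|B')P(B') = 4/19*8/19 + 2/5*11/19 = 578/1805
P(B|A) = P(A|B)P(B)/P(A) = (32/361)/(578/1805) = 80/289

80/289


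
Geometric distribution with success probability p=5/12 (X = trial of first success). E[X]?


For geometric (trials until first success), E[X] = 1/p = 1/(5/12) = 12/5

12/5


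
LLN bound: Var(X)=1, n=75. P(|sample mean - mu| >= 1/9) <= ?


Var(Xbar) = Var(X)/n = 1/75
Chebyshev: P(|Xbar-mu| >= 1/9) <= Var(Xbar)/(1/9)^2 = (1/75)/(1/81) = 27/25
Bound exceeds 1, so trivial bound: 1

1


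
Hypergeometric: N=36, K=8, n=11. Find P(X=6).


P(X=6) = C(8,6)*C(28,5) / C(36,11)
= 28*98280 / 600805296
= 2751840/600805296 = 70/15283

70/15283


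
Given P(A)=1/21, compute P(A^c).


P(A') = 1 - P(A) = 1 - 1/21 = 20/21

20/21


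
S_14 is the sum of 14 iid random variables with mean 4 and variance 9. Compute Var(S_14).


By independence, Var(S_n) = n*Var(X_1) = 14*9 = 126

126


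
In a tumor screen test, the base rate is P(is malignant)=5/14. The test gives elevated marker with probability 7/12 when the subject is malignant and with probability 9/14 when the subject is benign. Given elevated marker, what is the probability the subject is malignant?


P(A) = P(A|B)P(B) + P(A|B')P(B') = 7/12*5/14 + 9/14*9/14 = 731/1176
P(B|A) = P(A|B)P(B)/P(A) = (5/24)/(731/1176) = 245/731

245/731


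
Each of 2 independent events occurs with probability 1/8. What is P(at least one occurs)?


P(at least one) = 1 - P(none)
P(none) = (1 - 1/8)^2 = (7/8)^2 = 49/64
P(at least one) = 1 - 49/64 = 15/64

15/64


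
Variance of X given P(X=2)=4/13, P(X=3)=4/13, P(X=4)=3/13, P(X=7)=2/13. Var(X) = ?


E[X] = 46/13, E[X^2] = 198/13
Var(X) = E[X^2] - (E[X])^2 = 198/13 - (46/13)^2 = 458/169

458/169


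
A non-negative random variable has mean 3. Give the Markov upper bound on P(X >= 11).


Markov: P(X >= a) <= E[X]/a
P(X >= 11) <= 3/11

3/11


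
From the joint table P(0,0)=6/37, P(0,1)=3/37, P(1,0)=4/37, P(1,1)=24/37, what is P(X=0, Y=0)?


Read from table: P(X=0, Y=0) = 6/37

6/37


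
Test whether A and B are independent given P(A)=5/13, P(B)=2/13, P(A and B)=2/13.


P(A)*P(B) = 5/13*2/13 = 10/169
P(A∩B) = 2/13 != 10/169, so not independent

No, A and B are not independent


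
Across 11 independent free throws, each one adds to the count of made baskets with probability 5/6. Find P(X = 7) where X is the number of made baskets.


P(X=7) = C(11,7) * p^7 * (1-p)^4
= 330 * 78125/279936 * 1/1296
= 4296875/60466176

4296875/60466176


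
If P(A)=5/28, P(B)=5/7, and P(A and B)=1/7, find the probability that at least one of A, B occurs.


P(A∪B) = P(A) + P(B) - P(A∩B)
= 5/28 + 5/7 - 1/7 = 3/4

3/4


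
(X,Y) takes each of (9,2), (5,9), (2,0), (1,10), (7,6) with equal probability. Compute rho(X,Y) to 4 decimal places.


Cov(X,Y) = -2.9200, Var(X) = 8.9600, Var(Y) = 15.0400
rho = Cov/(sqrt(VarX)*sqrt(VarY)) = -0.2515

-0.2515


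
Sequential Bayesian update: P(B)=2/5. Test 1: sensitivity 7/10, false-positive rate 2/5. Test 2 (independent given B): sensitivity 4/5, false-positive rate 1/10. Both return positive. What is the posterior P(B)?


After test 1: P(+) = 7/10*2/5 + 2/5*3/5 = 13/25
P(B|+) = (7/25)/(13/25) = 7/13
After test 2 (use post1 as new prior): P(+) = 4/5*7/13 + 1/10*6/13 = 31/65
P(B|+,+) = (28/65)/(31/65) = 28/31

28/31


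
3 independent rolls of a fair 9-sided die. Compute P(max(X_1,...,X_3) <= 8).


P(max <= 8) = P(all X_i <= 8) = (P(X_1 <= 8))^3
= (8/9)^3 = 512/729

512/729


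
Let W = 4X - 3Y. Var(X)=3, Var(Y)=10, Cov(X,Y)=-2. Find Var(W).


Var(4X - 3Y) = 4^2*Var(X) + (-3)^2*Var(Y) + 2*4*(-3)*Cov(X,Y)
= 16*3 + 9*10 - 24*(-2)
= 48 + 90 + 48 = 186

186


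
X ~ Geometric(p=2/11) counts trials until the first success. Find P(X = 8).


P(X=8) = (1-p)^7 * p = (9/11)^7 * 2/11
= 4782969/19487171 * 2/11 = 9565938/214358881

9565938/214358881


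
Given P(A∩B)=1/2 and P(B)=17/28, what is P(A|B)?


P(A|B) = P(A∩B)/P(B) = (42/84)/(51/84) = 42/51 = 14/17

14/17


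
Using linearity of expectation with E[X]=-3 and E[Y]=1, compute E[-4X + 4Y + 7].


E[-4X + 4Y + 7] = -4*E[X] + 4*E[Y] + 7
= (-4)*(-3) + (4)*(1) + (7)
= 12 + 4 + 7 = 23

23


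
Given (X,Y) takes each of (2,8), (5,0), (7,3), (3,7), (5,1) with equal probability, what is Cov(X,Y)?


E[X]=22/5, E[Y]=19/5, E[XY]=63/5
Cov(X,Y) = E[XY] - E[X]E[Y] = 63/5 - 22/5*19/5 = -103/25

-103/25


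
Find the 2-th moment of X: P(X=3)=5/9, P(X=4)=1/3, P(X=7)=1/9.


E[X^2] = sum(x^2 * P(x))
= 9*5/9 + 16*1/3 + 49*1/9
= 142/9

142/9


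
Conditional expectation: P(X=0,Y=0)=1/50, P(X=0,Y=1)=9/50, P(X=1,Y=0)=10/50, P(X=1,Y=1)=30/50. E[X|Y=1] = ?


P(Y=1) = 39/50
E[X|Y=1] = (0*9 + 1*30)/39 = 30/39 = 10/13

10/13


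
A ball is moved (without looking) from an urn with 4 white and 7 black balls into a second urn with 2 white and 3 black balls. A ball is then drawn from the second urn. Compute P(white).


P(transfer white) = 4/11; P(transfer black) = 7/11
If white transferred: Urn II has 3 white of 6, so P(white|white moved) = 1/2
If black transferred: Urn II has 2 white of 6, so P(white|black moved) = 1/3
By total probability: P(white) = 4/11*1/2 + 7/11*1/3 = 13/33

13/33


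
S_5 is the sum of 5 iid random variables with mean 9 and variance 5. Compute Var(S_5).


By independence, Var(S_n) = n*Var(X_1) = 5*5 = 25

25


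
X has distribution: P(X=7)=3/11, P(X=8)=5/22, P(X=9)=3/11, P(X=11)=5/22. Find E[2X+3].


E[2X+3] = sum(g(x)*P(x))
= 17*3/11 + 19*5/22 + 21*3/11 + 25*5/22
= 224/11

224/11


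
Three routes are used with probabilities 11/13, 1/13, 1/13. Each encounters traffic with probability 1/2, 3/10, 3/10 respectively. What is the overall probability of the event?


P(A) = P(A|B1)P(B1) + P(A|B2)P(B2) + P(A|B3)P(B3)
= 1/2*11/13 + 3/10*1/13 + 3/10*1/13
= 11/26 + 3/130 + 3/130 = 61/130

61/130


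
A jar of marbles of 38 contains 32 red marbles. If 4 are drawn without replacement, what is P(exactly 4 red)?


P(X=4) = C(32,4)*C(6,0) / C(38,4)
= 35960*1 / 73815
= 35960/73815 = 7192/14763

7192/14763


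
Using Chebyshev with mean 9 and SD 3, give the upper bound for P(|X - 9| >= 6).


k = 6/3 = 2
Chebyshev: P(|X-mu| >= k*sigma) <= 1/k^2 = 1/2^2 = 1/4

1/4


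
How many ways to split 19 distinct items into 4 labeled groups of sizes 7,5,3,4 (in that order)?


19! = 121645100408832000
Denominator: 7!=5040 * 5!=120 * 3!=6 * 4!=24
Coefficient = 121645100408832000 / 87091200 = 1396755360

1396755360


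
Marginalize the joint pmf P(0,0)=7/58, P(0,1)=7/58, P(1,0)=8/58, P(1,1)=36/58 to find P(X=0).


P(X=0) = P(0,0)+P(0,1) = 7/58 + 7/58 = 14/58 = 7/29

7/29


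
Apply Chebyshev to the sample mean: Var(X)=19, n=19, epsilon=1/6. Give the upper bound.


Var(Xbar) = Var(X)/n = 19/19
Chebyshev: P(|Xbar-mu| >= 1/6) <= Var(Xbar)/(1/6)^2 = 1/(1/36) = 36
Bound exceeds 1, so trivial bound: 1

1


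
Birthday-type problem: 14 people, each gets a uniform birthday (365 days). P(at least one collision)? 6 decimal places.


P(all different) = prod((365-i)/365 for i=0..13) = 0.776897
P(at least one match) = 1 - 0.776897 = 0.223103

0.223103


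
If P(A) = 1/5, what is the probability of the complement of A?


P(A') = 1 - P(A) = 1 - 1/5 = 4/5

4/5


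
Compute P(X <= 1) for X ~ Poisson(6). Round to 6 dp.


P(X<=1) = e^(-6)*6^0/0! + e^(-6)*6^1/1!
≈ 0.0024787522 + 0.0148725131
= 0.0173512653
≈ 0.017351

0.017351
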